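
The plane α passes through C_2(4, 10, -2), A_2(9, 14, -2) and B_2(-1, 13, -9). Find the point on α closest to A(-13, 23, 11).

C_2A_2 = (5, 4, 0), C_2B_2 = (-5, 3, -7); a normal to α is C_2A_2 × C_2B_2 = (-28, 35, 35).
Using C_2: α has equation -28x + 35y + 35z = 168.
Foot = A − λn with λ = (n·A − d)/|n|² = (1554 − 168)/3234 = 3/7.
Foot = (-13, 23, 11) − (3/7)·(-28, 35, 35) = (-1, 8, -4).

(-1, 8, -4)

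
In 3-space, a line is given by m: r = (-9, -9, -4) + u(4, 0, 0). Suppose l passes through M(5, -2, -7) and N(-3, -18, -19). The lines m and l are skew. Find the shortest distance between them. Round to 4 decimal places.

A direction vector for l is N − M = (-8, -16, -12).
Common perpendicular direction n = (4, 0, 0) × (-8, -16, -12) = (0, 48, -64).
With w = (5, -2, -7) − (-9, -9, -4) = (14, 7, -3), w · n = 528.
Distance = |w · n| / |n| = |528| / √6400 ≈ 6.6000.

6.6000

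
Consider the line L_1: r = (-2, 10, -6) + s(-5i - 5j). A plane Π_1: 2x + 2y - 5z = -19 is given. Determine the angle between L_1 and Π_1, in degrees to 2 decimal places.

29.50

sin θ = |n·v| / (|n||v|) = |-20| / (√33 · √50) = 0.49237.
θ ≈ 29.50°.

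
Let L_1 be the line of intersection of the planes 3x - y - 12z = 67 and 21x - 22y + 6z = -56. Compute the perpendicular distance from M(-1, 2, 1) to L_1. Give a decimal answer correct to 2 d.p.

6.77

Direction of L_1: (3, -1, -12) × (21, -22, 6) = (-270, -270, -45).
A point on L_1: solving the two plane equations with x = 4 gives (4, 5, -5).
Taking (4, 5, -5) on L_1 with direction v = (-270, -270, -45): w = M − (4, 5, -5) = (-5, -3, 6), and w × v = (1755, -1845, 540).
Distance = |w × v| / |v| = √6775650 / √147825 ≈ 6.77.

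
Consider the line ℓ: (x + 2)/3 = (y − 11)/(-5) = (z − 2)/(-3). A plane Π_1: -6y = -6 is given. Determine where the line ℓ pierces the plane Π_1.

ℓ has direction (3, -5, -3) through (-2, 11, 2).
Substitute r = (-2, 11, 2) + t(3, -5, -3) into the plane: -66 + 30t = -6, so t = 2.
Intersection: (-2, 11, 2) + 2·(3, -5, -3) = (4, 1, -4).

(4, 1, -4)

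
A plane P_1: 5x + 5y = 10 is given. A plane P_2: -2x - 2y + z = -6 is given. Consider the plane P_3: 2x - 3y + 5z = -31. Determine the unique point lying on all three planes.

(-3, 5, -2)

Solving the 3×3 linear system 5x + 5y = 10, -2x - 2y + z = -6, 2x - 3y + 5z = -31 (e.g. by elimination or Cramer's rule, determinant = 25) gives (-3, 5, -2).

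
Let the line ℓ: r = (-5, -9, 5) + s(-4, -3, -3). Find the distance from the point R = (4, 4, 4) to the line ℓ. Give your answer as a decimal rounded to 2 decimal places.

Taking (-5, -9, 5) on ℓ with direction v = (-4, -3, -3): w = R − (-5, -9, 5) = (9, 13, -1), and w × v = (-42, 31, 25).
Distance = |w × v| / |v| = √3350 / √34 ≈ 9.93.

9.93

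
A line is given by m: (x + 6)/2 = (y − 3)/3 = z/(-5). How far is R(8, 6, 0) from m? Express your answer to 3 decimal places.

m has direction (2, 3, -5) through (-6, 3, 0).
Taking (-6, 3, 0) on m with direction v = (2, 3, -5): w = R − (-6, 3, 0) = (14, 3, 0), and w × v = (-15, 70, 36).
Distance = |w × v| / |v| = √6421 / √38 ≈ 12.999.

12.999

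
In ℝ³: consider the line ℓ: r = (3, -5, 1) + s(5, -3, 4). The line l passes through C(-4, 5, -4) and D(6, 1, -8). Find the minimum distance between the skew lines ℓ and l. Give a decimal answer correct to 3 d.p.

5.287

A direction vector for l is D − C = (10, -4, -4).
Common perpendicular direction n = (5, -3, 4) × (10, -4, -4) = (28, 60, 10).
With w = (-4, 5, -4) − (3, -5, 1) = (-7, 10, -5), w · n = 354.
Distance = |w · n| / |n| = |354| / √4484 ≈ 5.287.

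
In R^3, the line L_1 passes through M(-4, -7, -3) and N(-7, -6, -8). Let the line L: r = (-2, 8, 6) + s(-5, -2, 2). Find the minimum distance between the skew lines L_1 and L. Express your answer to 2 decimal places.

A direction vector for L_1 is N − M = (-3, 1, -5).
Common perpendicular direction n = (-3, 1, -5) × (-5, -2, 2) = (-8, 31, 11).
With w = (-2, 8, 6) − (-4, -7, -3) = (2, 15, 9), w · n = 548.
Distance = |w · n| / |n| = |548| / √1146 ≈ 16.19.

16.19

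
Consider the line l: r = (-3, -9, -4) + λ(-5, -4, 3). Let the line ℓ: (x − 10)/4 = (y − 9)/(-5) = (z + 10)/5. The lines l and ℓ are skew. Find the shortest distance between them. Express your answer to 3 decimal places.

6.402

ℓ has direction (4, -5, 5) through (10, 9, -10).
Common perpendicular direction n = (-5, -4, 3) × (4, -5, 5) = (-5, 37, 41).
With w = (10, 9, -10) − (-3, -9, -4) = (13, 18, -6), w · n = 355.
Distance = |w · n| / |n| = |355| / √3075 ≈ 6.402.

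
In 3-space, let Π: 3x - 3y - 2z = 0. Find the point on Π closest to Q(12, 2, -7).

Foot = Q − λn with λ = (n·Q − d)/|n|² = (44 − 0)/22 = 2.
Foot = (12, 2, -7) − 2·(3, -3, -2) = (6, 8, -3).

(6, 8, -3)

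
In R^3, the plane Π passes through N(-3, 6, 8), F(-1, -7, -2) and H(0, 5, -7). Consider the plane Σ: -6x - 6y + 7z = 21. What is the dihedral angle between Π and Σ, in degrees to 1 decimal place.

NF = (2, -13, -10), NH = (3, -1, -15); a normal to Π is NF × NH = (185, 0, 37).
Using N: Π has equation 185x + 37z = -259.
cos θ = |n₁·n₂| / (|n₁||n₂|) = |-851| / (√35594 · √121).
θ = arccos(0.41006) ≈ 65.8°.

65.8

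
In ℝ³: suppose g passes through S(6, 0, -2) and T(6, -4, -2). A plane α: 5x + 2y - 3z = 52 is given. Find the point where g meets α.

A direction vector for g is T − S = (0, -4, 0).
Substitute r = (6, 0, -2) + t(0, -4, 0) into the plane: 36 + (-8)t = 52, so t = -2.
Intersection: (6, 0, -2) + (-2)·(0, -4, 0) = (6, 8, -2).

(6, 8, -2)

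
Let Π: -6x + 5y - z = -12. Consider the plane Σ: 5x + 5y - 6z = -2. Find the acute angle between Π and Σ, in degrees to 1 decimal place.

89.2

cos θ = |n₁·n₂| / (|n₁||n₂|) = |1| / (√62 · √86).
θ = arccos(0.01369) ≈ 89.2°.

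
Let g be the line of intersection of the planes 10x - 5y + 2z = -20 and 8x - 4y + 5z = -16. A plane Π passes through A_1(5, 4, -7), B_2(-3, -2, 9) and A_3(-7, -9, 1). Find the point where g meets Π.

Direction of g: (10, -5, 2) × (8, -4, 5) = (-17, -34, 0).
A point on g: solving the two plane equations with x = 2 gives (2, 8, 0).
A_1B_2 = (-8, -6, 16), A_1A_3 = (-12, -13, 8); a normal to Π is A_1B_2 × A_1A_3 = (160, -128, 32).
Using A_1: Π has equation 160x - 128y + 32z = 64.
Substitute r = (2, 8, 0) + t(-17, -34, 0) into the plane: -704 + 1632t = 64, so t = 8/17.
Intersection: (2, 8, 0) + (8/17)·(-17, -34, 0) = (-6, -8, 0).

(-6, -8, 0)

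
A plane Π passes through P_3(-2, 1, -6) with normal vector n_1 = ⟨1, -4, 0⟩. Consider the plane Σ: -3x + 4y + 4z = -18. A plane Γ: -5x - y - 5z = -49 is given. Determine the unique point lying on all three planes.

Π: n_1·r = n_1·P_3 gives x - 4y = -6.
Solving the 3×3 linear system x - 4y = -6, -3x + 4y + 4z = -18, -5x - y - 5z = -49 (e.g. by elimination or Cramer's rule, determinant = 124) gives (10, 4, -1).

(10, 4, -1)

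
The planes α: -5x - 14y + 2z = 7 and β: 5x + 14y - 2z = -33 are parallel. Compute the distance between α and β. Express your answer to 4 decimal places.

Rescale β by 1/(-1): -5x - 14y + 2z = 33. Then distance = |7 − 33| / √225 ≈ 1.7333.

1.7333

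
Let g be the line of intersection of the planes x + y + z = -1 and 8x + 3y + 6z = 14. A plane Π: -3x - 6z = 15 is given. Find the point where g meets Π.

Direction of g: (1, 1, 1) × (8, 3, 6) = (3, 2, -5).
A point on g: solving the two plane equations with x = -5 gives (-5, -10, 14).
Substitute r = (-5, -10, 14) + t(3, 2, -5) into the plane: -69 + 21t = 15, so t = 4.
Intersection: (-5, -10, 14) + 4·(3, 2, -5) = (7, -2, -6).

(7, -2, -6)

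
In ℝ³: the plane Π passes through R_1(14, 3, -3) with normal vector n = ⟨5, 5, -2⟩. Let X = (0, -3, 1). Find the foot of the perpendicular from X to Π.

Π: n·r = n·R_1 gives 5x + 5y - 2z = 91.
Foot = X − λn with λ = (n·X − d)/|n|² = (-17 − 91)/54 = -2.
Foot = (0, -3, 1) − (-2)·(5, 5, -2) = (10, 7, -3).

(10, 7, -3)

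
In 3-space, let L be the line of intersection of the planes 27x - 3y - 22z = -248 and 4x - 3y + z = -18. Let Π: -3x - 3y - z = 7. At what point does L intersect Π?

(-5, 1, 5)

Direction of L: (27, -3, -22) × (4, -3, 1) = (-69, -115, -69).
A point on L: solving the two plane equations with x = -14 gives (-14, -14, -4).
Substitute r = (-14, -14, -4) + t(-69, -115, -69) into the plane: 88 + 621t = 7, so t = -3/23.
Intersection: (-14, -14, -4) + (-3/23)·(-69, -115, -69) = (-5, 1, 5).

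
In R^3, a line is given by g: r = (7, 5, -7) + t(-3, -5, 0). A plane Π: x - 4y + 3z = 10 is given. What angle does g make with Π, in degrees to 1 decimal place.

34.9

sin θ = |n·v| / (|n||v|) = |17| / (√26 · √34) = 0.57177.
θ ≈ 34.9°.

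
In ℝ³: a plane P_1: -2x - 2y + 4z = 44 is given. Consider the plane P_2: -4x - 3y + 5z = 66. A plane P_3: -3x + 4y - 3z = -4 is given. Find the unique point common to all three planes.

(-7, -1, 7)

Solving the 3×3 linear system -2x - 2y + 4z = 44, -4x - 3y + 5z = 66, -3x + 4y - 3z = -4 (e.g. by elimination or Cramer's rule, determinant = -24) gives (-7, -1, 7).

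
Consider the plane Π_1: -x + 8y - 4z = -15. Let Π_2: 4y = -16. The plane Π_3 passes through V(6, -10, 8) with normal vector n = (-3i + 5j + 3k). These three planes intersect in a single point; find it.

Π_3: n·r = n·V gives -3x + 5y + 3z = -44.
Solving the 3×3 linear system -x + 8y - 4z = -15, 4y = -16, -3x + 5y + 3z = -44 (e.g. by elimination or Cramer's rule, determinant = -60) gives (3, -4, -5).

(3, -4, -5)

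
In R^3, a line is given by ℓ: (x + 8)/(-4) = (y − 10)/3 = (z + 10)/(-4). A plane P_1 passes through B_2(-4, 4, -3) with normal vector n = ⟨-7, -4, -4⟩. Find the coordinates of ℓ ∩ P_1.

(-4, 7, -6)

ℓ has direction (-4, 3, -4) through (-8, 10, -10).
P_1: n·r = n·B_2 gives -7x - 4y - 4z = 24.
Substitute r = (-8, 10, -10) + t(-4, 3, -4) into the plane: 56 + 32t = 24, so t = -1.
Intersection: (-8, 10, -10) + (-1)·(-4, 3, -4) = (-4, 7, -6).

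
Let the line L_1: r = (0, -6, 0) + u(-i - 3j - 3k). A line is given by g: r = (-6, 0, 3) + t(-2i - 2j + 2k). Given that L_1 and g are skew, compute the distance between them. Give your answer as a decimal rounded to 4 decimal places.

Common perpendicular direction n = (-1, -3, -3) × (-2, -2, 2) = (-12, 8, -4).
With w = (-6, 0, 3) − (0, -6, 0) = (-6, 6, 3), w · n = 108.
Distance = |w · n| / |n| = |108| / √224 ≈ 7.2161.

7.2161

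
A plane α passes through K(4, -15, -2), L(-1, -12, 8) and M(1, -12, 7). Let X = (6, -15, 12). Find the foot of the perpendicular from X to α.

(5, -10, 10)

KL = (-5, 3, 10), KM = (-3, 3, 9); a normal to α is KL × KM = (-3, 15, -6).
Using K: α has equation -3x + 15y - 6z = -225.
Foot = X − λn with λ = (n·X − d)/|n|² = (-315 − (-225))/270 = -1/3.
Foot = (6, -15, 12) − (-1/3)·(-3, 15, -6) = (5, -10, 10).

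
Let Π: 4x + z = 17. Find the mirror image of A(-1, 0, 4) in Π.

λ = (n·A − d)/|n|² = (0 − 17)/17 = -1.
Reflection = A − 2λn = (-1, 0, 4) − (-2)·(4, 0, 1) = (7, 0, 6).

(7, 0, 6)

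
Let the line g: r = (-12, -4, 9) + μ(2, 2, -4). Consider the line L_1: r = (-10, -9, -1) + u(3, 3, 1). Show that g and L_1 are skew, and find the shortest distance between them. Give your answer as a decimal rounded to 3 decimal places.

Common perpendicular direction n = (2, 2, -4) × (3, 3, 1) = (14, -14, 0).
With w = (-10, -9, -1) − (-12, -4, 9) = (2, -5, -10), w · n = 98.
Since n ≠ 0 the lines are not parallel, and w · n = 98 ≠ 0 so they do not intersect; hence they are skew.
Distance = |w · n| / |n| = |98| / √392 ≈ 4.950.

4.950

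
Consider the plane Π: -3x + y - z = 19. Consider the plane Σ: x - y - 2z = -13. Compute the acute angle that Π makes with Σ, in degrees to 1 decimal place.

cos θ = |n₁·n₂| / (|n₁||n₂|) = |-2| / (√11 · √6).
θ = arccos(0.24618) ≈ 75.7°.

75.7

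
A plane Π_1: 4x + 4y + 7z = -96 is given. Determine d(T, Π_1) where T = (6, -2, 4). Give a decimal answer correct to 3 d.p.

15.556

n·T − d = (4)·(6) + (4)·(-2) + (7)·(4) − (-96) = 140; |n| = √81.
Distance = |140| / √81 = 140/√81 ≈ 15.556.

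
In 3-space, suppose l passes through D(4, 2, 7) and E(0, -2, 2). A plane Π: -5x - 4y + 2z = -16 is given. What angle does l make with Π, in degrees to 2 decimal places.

30.89

A direction vector for l is E − D = (-4, -4, -5).
sin θ = |n·v| / (|n||v|) = |26| / (√45 · √57) = 0.51337.
θ ≈ 30.89°.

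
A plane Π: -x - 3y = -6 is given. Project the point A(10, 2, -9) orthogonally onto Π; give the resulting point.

Foot = A − λn with λ = (n·A − d)/|n|² = (-16 − (-6))/10 = -1.
Foot = (10, 2, -9) − (-1)·(-1, -3, 0) = (9, -1, -9).

(9, -1, -9)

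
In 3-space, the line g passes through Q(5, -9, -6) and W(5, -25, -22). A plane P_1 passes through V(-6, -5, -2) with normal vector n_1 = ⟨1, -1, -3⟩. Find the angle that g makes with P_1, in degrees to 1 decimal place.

A direction vector for g is W − Q = (0, -16, -16).
P_1: n_1·r = n_1·V gives x - y - 3z = 5.
sin θ = |n·v| / (|n||v|) = |64| / (√11 · √512) = 0.85280.
θ ≈ 58.5°.

58.5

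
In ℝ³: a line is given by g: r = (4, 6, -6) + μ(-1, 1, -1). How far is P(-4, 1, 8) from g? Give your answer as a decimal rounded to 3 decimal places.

Taking (4, 6, -6) on g with direction v = (-1, 1, -1): w = P − (4, 6, -6) = (-8, -5, 14), and w × v = (-9, -22, -13).
Distance = |w × v| / |v| = √734 / √3 ≈ 15.642.

15.642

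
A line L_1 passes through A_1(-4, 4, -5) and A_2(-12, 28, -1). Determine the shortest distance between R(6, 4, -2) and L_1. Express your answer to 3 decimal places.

A direction vector for L_1 is A_2 − A_1 = (-8, 24, 4).
Taking (-4, 4, -5) on L_1 with direction v = (-8, 24, 4): w = R − (-4, 4, -5) = (10, 0, 3), and w × v = (-72, -64, 240).
Distance = |w × v| / |v| = √66880 / √656 ≈ 10.097.

10.097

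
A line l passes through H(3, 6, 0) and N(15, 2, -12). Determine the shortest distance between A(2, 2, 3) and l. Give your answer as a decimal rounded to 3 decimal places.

4.757

A direction vector for l is N − H = (12, -4, -12).
Taking (3, 6, 0) on l with direction v = (12, -4, -12): w = A − (3, 6, 0) = (-1, -4, 3), and w × v = (60, 24, 52).
Distance = |w × v| / |v| = √6880 / √304 ≈ 4.757.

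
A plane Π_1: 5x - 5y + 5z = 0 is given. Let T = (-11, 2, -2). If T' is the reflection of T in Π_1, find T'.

λ = (n·T − d)/|n|² = (-75 − 0)/75 = -1.
Reflection = T − 2λn = (-11, 2, -2) − (-2)·(5, -5, 5) = (-1, -8, 8).

(-1, -8, 8)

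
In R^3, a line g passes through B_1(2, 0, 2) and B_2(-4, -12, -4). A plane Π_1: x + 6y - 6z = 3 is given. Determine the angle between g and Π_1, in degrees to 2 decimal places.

A direction vector for g is B_2 − B_1 = (-6, -12, -6).
sin θ = |n·v| / (|n||v|) = |-42| / (√73 · √216) = 0.33447.
θ ≈ 19.54°.

19.54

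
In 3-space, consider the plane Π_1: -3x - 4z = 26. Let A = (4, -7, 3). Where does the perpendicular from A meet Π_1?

(-2, -7, -5)

Foot = A − λn with λ = (n·A − d)/|n|² = (-24 − 26)/25 = -2.
Foot = (4, -7, 3) − (-2)·(-3, 0, -4) = (-2, -7, -5).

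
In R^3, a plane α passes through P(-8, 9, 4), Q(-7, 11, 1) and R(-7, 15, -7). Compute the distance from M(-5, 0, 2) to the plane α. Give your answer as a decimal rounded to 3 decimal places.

9.390

PQ = (1, 2, -3), PR = (1, 6, -11); a normal to α is PQ × PR = (-4, 8, 4).
Using P: α has equation -4x + 8y + 4z = 120.
n·M − d = (-4)·(-5) + (8)·(0) + (4)·(2) − 120 = -92; |n| = √96.
Distance = |-92| / √96 = 92/√96 ≈ 9.390.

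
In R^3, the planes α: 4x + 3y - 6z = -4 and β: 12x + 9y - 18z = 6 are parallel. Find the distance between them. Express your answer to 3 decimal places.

Rescale β by 1/3: 4x + 3y - 6z = 2. Then distance = |-4 − 2| / √61 ≈ 0.768.

0.768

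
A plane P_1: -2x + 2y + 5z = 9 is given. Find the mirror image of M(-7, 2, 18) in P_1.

λ = (n·M − d)/|n|² = (108 − 9)/33 = 3.
Reflection = M − 2λn = (-7, 2, 18) − 6·(-2, 2, 5) = (5, -10, -12).

(5, -10, -12)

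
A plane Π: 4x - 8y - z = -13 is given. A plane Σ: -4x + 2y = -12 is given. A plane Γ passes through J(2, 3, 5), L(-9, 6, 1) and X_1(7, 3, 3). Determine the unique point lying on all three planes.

JL = (-11, 3, -4), JX_1 = (5, 0, -2); a normal to Γ is JL × JX_1 = (-6, -42, -15).
Using J: Γ has equation -6x - 42y - 15z = -213.
Solving the 3×3 linear system 4x - 8y - z = -13, -4x + 2y = -12, -6x - 42y - 15z = -213 (e.g. by elimination or Cramer's rule, determinant = 180) gives (5, 4, 1).

(5, 4, 1)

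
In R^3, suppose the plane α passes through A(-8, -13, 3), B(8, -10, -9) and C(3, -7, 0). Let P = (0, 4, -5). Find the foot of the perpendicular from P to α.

AB = (16, 3, -12), AC = (11, 6, -3); a normal to α is AB × AC = (63, -84, 63).
Using A: α has equation 63x - 84y + 63z = 777.
Foot = P − λn with λ = (n·P − d)/|n|² = (-651 − 777)/14994 = -2/21.
Foot = (0, 4, -5) − (-2/21)·(63, -84, 63) = (6, -4, 1).

(6, -4, 1)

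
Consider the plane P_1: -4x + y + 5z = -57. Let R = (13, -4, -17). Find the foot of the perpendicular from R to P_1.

Foot = R − λn with λ = (n·R − d)/|n|² = (-141 − (-57))/42 = -2.
Foot = (13, -4, -17) − (-2)·(-4, 1, 5) = (5, -2, -7).

(5, -2, -7)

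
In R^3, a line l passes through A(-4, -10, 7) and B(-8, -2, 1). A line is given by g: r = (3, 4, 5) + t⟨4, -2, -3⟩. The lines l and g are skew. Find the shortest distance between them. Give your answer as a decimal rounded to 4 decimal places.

12.5788

A direction vector for l is B − A = (-4, 8, -6).
Common perpendicular direction n = (-4, 8, -6) × (4, -2, -3) = (-36, -36, -24).
With w = (3, 4, 5) − (-4, -10, 7) = (7, 14, -2), w · n = -708.
Distance = |w · n| / |n| = |-708| / √3168 ≈ 12.5788.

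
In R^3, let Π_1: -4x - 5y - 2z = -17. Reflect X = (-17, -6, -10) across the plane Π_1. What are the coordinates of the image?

λ = (n·X − d)/|n|² = (118 − (-17))/45 = 3.
Reflection = X − 2λn = (-17, -6, -10) − 6·(-4, -5, -2) = (7, 24, 2).

(7, 24, 2)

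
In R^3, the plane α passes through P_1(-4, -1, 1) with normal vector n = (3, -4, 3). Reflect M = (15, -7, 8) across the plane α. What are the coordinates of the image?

α: n·r = n·P_1 gives 3x - 4y + 3z = -5.
λ = (n·M − d)/|n|² = (97 − (-5))/34 = 3.
Reflection = M − 2λn = (15, -7, 8) − 6·(3, -4, 3) = (-3, 17, -10).

(-3, 17, -10)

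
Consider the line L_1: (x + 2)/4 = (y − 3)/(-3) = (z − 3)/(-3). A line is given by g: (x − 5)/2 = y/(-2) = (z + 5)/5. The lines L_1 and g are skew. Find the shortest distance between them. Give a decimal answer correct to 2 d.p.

1.58

L_1 has direction (4, -3, -3) through (-2, 3, 3).
g has direction (2, -2, 5) through (5, 0, -5).
Common perpendicular direction n = (4, -3, -3) × (2, -2, 5) = (-21, -26, -2).
With w = (5, 0, -5) − (-2, 3, 3) = (7, -3, -8), w · n = -53.
Distance = |w · n| / |n| = |-53| / √1121 ≈ 1.58.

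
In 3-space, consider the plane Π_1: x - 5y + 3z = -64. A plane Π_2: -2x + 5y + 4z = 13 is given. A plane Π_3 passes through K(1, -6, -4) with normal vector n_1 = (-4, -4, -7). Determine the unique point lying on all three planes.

Π_3: n_1·r = n_1·K gives -4x - 4y - 7z = 48.
Solving the 3×3 linear system x - 5y + 3z = -64, -2x + 5y + 4z = 13, -4x - 4y - 7z = 48 (e.g. by elimination or Cramer's rule, determinant = 215) gives (-5, 7, -8).

(-5, 7, -8)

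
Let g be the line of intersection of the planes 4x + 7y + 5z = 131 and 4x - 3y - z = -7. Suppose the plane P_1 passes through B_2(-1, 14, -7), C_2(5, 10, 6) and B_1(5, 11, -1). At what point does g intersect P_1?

(7, 9, 8)

Direction of g: (4, 7, 5) × (4, -3, -1) = (8, 24, -40).
A point on g: solving the two plane equations with x = 9 gives (9, 15, -2).
B_2C_2 = (6, -4, 13), B_2B_1 = (6, -3, 6); a normal to P_1 is B_2C_2 × B_2B_1 = (15, 42, 6).
Using B_2: P_1 has equation 15x + 42y + 6z = 531.
Substitute r = (9, 15, -2) + t(8, 24, -40) into the plane: 753 + 888t = 531, so t = -1/4.
Intersection: (9, 15, -2) + (-1/4)·(8, 24, -40) = (7, 9, 8).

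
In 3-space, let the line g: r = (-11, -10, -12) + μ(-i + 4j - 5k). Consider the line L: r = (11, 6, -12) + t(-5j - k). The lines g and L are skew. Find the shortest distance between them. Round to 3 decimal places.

Common perpendicular direction n = (-1, 4, -5) × (0, -5, -1) = (-29, -1, 5).
With w = (11, 6, -12) − (-11, -10, -12) = (22, 16, 0), w · n = -654.
Distance = |w · n| / |n| = |-654| / √867 ≈ 22.211.

22.211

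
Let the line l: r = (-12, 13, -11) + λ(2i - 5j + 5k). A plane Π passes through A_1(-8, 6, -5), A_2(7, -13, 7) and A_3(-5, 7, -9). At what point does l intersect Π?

A_1A_2 = (15, -19, 12), A_1A_3 = (3, 1, -4); a normal to Π is A_1A_2 × A_1A_3 = (64, 96, 72).
Using A_1: Π has equation 64x + 96y + 72z = -296.
Substitute r = (-12, 13, -11) + t(2, -5, 5) into the plane: -312 + 8t = -296, so t = 2.
Intersection: (-12, 13, -11) + 2·(2, -5, 5) = (-8, 3, -1).

(-8, 3, -1)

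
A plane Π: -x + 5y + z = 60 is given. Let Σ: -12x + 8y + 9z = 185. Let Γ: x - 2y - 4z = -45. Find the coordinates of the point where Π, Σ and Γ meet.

Solving the 3×3 linear system -x + 5y + z = 60, -12x + 8y + 9z = 185, x - 2y - 4z = -45 (e.g. by elimination or Cramer's rule, determinant = -165) gives (-5, 10, 5).

(-5, 10, 5)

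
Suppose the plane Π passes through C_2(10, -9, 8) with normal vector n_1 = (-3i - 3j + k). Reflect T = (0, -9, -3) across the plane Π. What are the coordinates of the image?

Π: n_1·r = n_1·C_2 gives -3x - 3y + z = 5.
λ = (n·T − d)/|n|² = (24 − 5)/19 = 1.
Reflection = T − 2λn = (0, -9, -3) − 2·(-3, -3, 1) = (6, -3, -5).

(6, -3, -5)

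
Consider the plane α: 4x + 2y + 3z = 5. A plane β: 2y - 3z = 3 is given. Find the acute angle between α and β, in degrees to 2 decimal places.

cos θ = |n₁·n₂| / (|n₁||n₂|) = |-5| / (√29 · √13).
θ = arccos(0.25751) ≈ 75.08°.

75.08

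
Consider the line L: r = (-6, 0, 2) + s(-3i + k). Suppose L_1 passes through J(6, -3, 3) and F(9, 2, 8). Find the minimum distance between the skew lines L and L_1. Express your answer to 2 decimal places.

5.38

A direction vector for L_1 is F − J = (3, 5, 5).
Common perpendicular direction n = (-3, 0, 1) × (3, 5, 5) = (-5, 18, -15).
With w = (6, -3, 3) − (-6, 0, 2) = (12, -3, 1), w · n = -129.
Distance = |w · n| / |n| = |-129| / √574 ≈ 5.38.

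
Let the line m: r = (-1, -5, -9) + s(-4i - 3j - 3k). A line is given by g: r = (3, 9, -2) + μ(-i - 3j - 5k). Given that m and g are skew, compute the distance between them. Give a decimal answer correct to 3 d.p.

Common perpendicular direction n = (-4, -3, -3) × (-1, -3, -5) = (6, -17, 9).
With w = (3, 9, -2) − (-1, -5, -9) = (4, 14, 7), w · n = -151.
Distance = |w · n| / |n| = |-151| / √406 ≈ 7.494.

7.494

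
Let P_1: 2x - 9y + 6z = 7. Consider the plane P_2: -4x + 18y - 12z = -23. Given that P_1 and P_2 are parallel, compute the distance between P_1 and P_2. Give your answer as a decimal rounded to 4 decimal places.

0.4091

Rescale P_2 by 1/(-2): 2x - 9y + 6z = 23/2. Then distance = |7 − (23/2)| / √121 ≈ 0.4091.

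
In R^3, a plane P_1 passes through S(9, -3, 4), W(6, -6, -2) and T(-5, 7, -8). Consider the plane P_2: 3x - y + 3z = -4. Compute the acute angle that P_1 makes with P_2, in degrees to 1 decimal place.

87.6

SW = (-3, -3, -6), ST = (-14, 10, -12); a normal to P_1 is SW × ST = (96, 48, -72).
Using S: P_1 has equation 96x + 48y - 72z = 432.
cos θ = |n₁·n₂| / (|n₁||n₂|) = |24| / (√16704 · √19).
θ = arccos(0.04260) ≈ 87.6°.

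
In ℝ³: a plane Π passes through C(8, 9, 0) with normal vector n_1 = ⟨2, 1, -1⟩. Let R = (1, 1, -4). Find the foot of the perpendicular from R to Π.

(7, 4, -7)

Π: n_1·r = n_1·C gives 2x + y - z = 25.
Foot = R − λn with λ = (n·R − d)/|n|² = (7 − 25)/6 = -3.
Foot = (1, 1, -4) − (-3)·(2, 1, -1) = (7, 4, -7).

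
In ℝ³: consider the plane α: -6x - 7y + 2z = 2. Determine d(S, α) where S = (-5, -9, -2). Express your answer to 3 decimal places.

9.222

n·S − d = (-6)·(-5) + (-7)·(-9) + (2)·(-2) − 2 = 87; |n| = √89.
Distance = |87| / √89 = 87/√89 ≈ 9.222.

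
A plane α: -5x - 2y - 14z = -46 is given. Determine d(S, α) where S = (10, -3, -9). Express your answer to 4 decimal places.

n·S − d = (-5)·(10) + (-2)·(-3) + (-14)·(-9) − (-46) = 128; |n| = √225.
Distance = |128| / √225 = 128/√225 ≈ 8.5333.

8.5333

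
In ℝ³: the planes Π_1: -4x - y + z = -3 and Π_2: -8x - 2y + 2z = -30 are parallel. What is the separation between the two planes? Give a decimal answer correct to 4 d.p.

Rescale Π_2 by 1/2: -4x - y + z = -15. Then distance = |-3 − (-15)| / √18 ≈ 2.8284.

2.8284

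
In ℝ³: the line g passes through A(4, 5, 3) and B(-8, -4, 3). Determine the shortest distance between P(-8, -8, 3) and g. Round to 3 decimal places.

A direction vector for g is B − A = (-12, -9, 0).
Taking (4, 5, 3) on g with direction v = (-12, -9, 0): w = P − (4, 5, 3) = (-12, -13, 0), and w × v = (0, 0, -48).
Distance = |w × v| / |v| = √2304 / √225 ≈ 3.200.

3.200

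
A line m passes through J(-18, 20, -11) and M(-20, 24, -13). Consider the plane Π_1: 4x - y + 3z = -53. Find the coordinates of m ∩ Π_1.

(-10, 4, -3)

A direction vector for m is M − J = (-2, 4, -2).
Substitute r = (-18, 20, -11) + t(-2, 4, -2) into the plane: -125 + (-18)t = -53, so t = -4.
Intersection: (-18, 20, -11) + (-4)·(-2, 4, -2) = (-10, 4, -3).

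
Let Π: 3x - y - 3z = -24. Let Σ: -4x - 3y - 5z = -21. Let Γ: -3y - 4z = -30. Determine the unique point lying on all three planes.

(-3, 6, 3)

Solving the 3×3 linear system 3x - y - 3z = -24, -4x - 3y - 5z = -21, -3y - 4z = -30 (e.g. by elimination or Cramer's rule, determinant = -29) gives (-3, 6, 3).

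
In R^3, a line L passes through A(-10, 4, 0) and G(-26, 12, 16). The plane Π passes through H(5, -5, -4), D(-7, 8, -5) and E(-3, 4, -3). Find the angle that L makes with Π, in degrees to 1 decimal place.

20.8

A direction vector for L is G − A = (-16, 8, 16).
HD = (-12, 13, -1), HE = (-8, 9, 1); a normal to Π is HD × HE = (22, 20, -4).
Using H: Π has equation 22x + 20y - 4z = 26.
sin θ = |n·v| / (|n||v|) = |-256| / (√900 · √576) = 0.35556.
θ ≈ 20.8°.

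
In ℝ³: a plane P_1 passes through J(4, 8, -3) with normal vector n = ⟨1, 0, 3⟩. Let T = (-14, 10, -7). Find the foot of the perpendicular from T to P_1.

(-11, 10, 2)

P_1: n·r = n·J gives x + 3z = -5.
Foot = T − λn with λ = (n·T − d)/|n|² = (-35 − (-5))/10 = -3.
Foot = (-14, 10, -7) − (-3)·(1, 0, 3) = (-11, 10, 2).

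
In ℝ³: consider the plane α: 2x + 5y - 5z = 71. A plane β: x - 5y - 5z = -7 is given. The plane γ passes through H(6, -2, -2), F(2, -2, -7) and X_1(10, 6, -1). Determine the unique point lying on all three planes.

(8, 7, -4)

HF = (-4, 0, -5), HX_1 = (4, 8, 1); a normal to γ is HF × HX_1 = (40, -16, -32).
Using H: γ has equation 40x - 16y - 32z = 336.
Solving the 3×3 linear system 2x + 5y - 5z = 71, x - 5y - 5z = -7, 40x - 16y - 32z = 336 (e.g. by elimination or Cramer's rule, determinant = -1600) gives (8, 7, -4).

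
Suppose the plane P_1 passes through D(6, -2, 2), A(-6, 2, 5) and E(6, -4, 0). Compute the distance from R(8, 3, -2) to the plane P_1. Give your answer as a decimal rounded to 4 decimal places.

DA = (-12, 4, 3), DE = (0, -2, -2); a normal to P_1 is DA × DE = (-2, -24, 24).
Using D: P_1 has equation -2x - 24y + 24z = 84.
n·R − d = (-2)·(8) + (-24)·(3) + (24)·(-2) − 84 = -220; |n| = √1156.
Distance = |-220| / √1156 = 220/√1156 ≈ 6.4706.

6.4706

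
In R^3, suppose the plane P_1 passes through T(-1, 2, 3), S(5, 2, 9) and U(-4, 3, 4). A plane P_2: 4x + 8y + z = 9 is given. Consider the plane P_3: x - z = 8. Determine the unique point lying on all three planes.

TS = (6, 0, 6), TU = (-3, 1, 1); a normal to P_1 is TS × TU = (-6, -24, 6).
Using T: P_1 has equation -6x - 24y + 6z = -24.
Solving the 3×3 linear system -6x - 24y + 6z = -24, 4x + 8y + z = 9, x - z = 8 (e.g. by elimination or Cramer's rule, determinant = -120) gives (5, -1, -3).

(5, -1, -3)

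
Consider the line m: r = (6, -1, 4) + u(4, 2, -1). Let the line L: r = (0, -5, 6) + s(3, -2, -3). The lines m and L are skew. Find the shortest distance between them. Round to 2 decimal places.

0.87

Common perpendicular direction n = (4, 2, -1) × (3, -2, -3) = (-8, 9, -14).
With w = (0, -5, 6) − (6, -1, 4) = (-6, -4, 2), w · n = -16.
Distance = |w · n| / |n| = |-16| / √341 ≈ 0.87.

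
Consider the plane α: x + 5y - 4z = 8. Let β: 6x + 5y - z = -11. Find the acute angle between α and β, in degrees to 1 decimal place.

cos θ = |n₁·n₂| / (|n₁||n₂|) = |35| / (√42 · √62).
θ = arccos(0.68588) ≈ 46.7°.

46.7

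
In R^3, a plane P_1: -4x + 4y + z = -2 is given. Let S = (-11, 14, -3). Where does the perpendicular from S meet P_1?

(1, 2, -6)

Foot = S − λn with λ = (n·S − d)/|n|² = (97 − (-2))/33 = 3.
Foot = (-11, 14, -3) − 3·(-4, 4, 1) = (1, 2, -6).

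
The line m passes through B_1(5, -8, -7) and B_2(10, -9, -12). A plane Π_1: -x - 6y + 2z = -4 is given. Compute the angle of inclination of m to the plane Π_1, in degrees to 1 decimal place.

11.4

A direction vector for m is B_2 − B_1 = (5, -1, -5).
sin θ = |n·v| / (|n||v|) = |-9| / (√41 · √51) = 0.19682.
θ ≈ 11.4°.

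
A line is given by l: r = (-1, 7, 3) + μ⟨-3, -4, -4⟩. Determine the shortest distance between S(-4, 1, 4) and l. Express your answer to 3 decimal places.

Taking (-1, 7, 3) on l with direction v = (-3, -4, -4): w = S − (-1, 7, 3) = (-3, -6, 1), and w × v = (28, -15, -6).
Distance = |w × v| / |v| = √1045 / √41 ≈ 5.049.

5.049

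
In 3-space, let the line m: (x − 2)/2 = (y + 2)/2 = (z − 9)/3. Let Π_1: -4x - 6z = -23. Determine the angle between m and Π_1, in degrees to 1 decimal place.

61.0

m has direction (2, 2, 3) through (2, -2, 9).
sin θ = |n·v| / (|n||v|) = |-26| / (√52 · √17) = 0.87447.
θ ≈ 61.0°.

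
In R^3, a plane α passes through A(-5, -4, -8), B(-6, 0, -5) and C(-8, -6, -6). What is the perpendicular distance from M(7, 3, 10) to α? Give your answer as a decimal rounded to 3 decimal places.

17.667

AB = (-1, 4, 3), AC = (-3, -2, 2); a normal to α is AB × AC = (14, -7, 14).
Using A: α has equation 14x - 7y + 14z = -154.
n·M − d = (14)·(7) + (-7)·(3) + (14)·(10) − (-154) = 371; |n| = √441.
Distance = |371| / √441 = 371/√441 ≈ 17.667.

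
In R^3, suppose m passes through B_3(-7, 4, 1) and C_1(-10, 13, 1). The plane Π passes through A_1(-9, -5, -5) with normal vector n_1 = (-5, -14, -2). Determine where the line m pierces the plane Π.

A direction vector for m is C_1 − B_3 = (-3, 9, 0).
Π: n_1·r = n_1·A_1 gives -5x - 14y - 2z = 125.
Substitute r = (-7, 4, 1) + t(-3, 9, 0) into the plane: -23 + (-111)t = 125, so t = -4/3.
Intersection: (-7, 4, 1) + (-4/3)·(-3, 9, 0) = (-3, -8, 1).

(-3, -8, 1)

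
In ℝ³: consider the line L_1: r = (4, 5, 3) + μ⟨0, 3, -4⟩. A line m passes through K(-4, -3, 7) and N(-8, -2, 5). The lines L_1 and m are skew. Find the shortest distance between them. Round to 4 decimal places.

A direction vector for m is N − K = (-4, 1, -2).
Common perpendicular direction n = (0, 3, -4) × (-4, 1, -2) = (-2, 16, 12).
With w = (-4, -3, 7) − (4, 5, 3) = (-8, -8, 4), w · n = -64.
Distance = |w · n| / |n| = |-64| / √404 ≈ 3.1841.

3.1841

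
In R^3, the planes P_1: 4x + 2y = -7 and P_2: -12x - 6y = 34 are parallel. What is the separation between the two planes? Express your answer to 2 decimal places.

0.97

Rescale P_2 by 1/(-3): 4x + 2y = -34/3. Then distance = |-7 − (-34/3)| / √20 ≈ 0.97.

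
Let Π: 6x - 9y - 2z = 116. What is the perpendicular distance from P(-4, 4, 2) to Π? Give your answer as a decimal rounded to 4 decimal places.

16.3636

n·P − d = (6)·(-4) + (-9)·(4) + (-2)·(2) − 116 = -180; |n| = √121.
Distance = |-180| / √121 = 180/√121 ≈ 16.3636.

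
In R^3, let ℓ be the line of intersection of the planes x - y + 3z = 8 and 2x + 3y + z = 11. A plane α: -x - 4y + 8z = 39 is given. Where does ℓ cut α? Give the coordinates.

(-7, 6, 7)

Direction of ℓ: (1, -1, 3) × (2, 3, 1) = (-10, 5, 5).
A point on ℓ: solving the two plane equations with x = -11 gives (-11, 8, 9).
Substitute r = (-11, 8, 9) + t(-10, 5, 5) into the plane: 51 + 30t = 39, so t = -2/5.
Intersection: (-11, 8, 9) + (-2/5)·(-10, 5, 5) = (-7, 6, 7).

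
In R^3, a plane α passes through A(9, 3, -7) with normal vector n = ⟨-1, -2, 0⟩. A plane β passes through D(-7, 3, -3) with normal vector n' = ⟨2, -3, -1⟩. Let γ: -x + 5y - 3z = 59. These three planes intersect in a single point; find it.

(-1, 8, -6)

α: n·r = n·A gives -x - 2y = -15.
β: n'·r = n'·D gives 2x - 3y - z = -20.
Solving the 3×3 linear system -x - 2y = -15, 2x - 3y - z = -20, -x + 5y - 3z = 59 (e.g. by elimination or Cramer's rule, determinant = -28) gives (-1, 8, -6).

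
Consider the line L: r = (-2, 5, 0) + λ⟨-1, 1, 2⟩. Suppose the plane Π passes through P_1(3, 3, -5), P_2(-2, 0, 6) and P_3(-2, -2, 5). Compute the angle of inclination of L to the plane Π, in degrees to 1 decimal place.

P_1P_2 = (-5, -3, 11), P_1P_3 = (-5, -5, 10); a normal to Π is P_1P_2 × P_1P_3 = (25, -5, 10).
Using P_1: Π has equation 25x - 5y + 10z = 10.
sin θ = |n·v| / (|n||v|) = |-10| / (√750 · √6) = 0.14907.
θ ≈ 8.6°.

8.6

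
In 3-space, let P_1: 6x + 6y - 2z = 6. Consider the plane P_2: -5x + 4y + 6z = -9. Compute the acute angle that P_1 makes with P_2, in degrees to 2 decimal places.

76.39

cos θ = |n₁·n₂| / (|n₁||n₂|) = |-18| / (√76 · √77).
θ = arccos(0.23530) ≈ 76.39°.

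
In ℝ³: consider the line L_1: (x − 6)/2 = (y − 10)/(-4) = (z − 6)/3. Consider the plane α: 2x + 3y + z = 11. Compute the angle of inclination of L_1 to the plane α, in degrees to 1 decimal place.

14.4

L_1 has direction (2, -4, 3) through (6, 10, 6).
sin θ = |n·v| / (|n||v|) = |-5| / (√14 · √29) = 0.24815.
θ ≈ 14.4°.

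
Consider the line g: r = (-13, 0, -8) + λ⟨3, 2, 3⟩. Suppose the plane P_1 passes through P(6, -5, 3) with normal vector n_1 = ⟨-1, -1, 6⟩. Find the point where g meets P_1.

(-1, 8, 4)

P_1: n_1·r = n_1·P gives -x - y + 6z = 17.
Substitute r = (-13, 0, -8) + t(3, 2, 3) into the plane: -35 + 13t = 17, so t = 4.
Intersection: (-13, 0, -8) + 4·(3, 2, 3) = (-1, 8, 4).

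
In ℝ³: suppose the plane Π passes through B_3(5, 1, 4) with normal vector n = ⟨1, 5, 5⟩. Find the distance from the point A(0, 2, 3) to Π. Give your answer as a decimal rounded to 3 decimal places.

0.700

Π: n·r = n·B_3 gives x + 5y + 5z = 30.
n·A − d = (1)·(0) + (5)·(2) + (5)·(3) − 30 = -5; |n| = √51.
Distance = |-5| / √51 = 5/√51 ≈ 0.700.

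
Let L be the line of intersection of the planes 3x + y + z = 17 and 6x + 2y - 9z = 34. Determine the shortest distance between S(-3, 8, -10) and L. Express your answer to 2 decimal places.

11.51

Direction of L: (3, 1, 1) × (6, 2, -9) = (-11, 33, 0).
A point on L: solving the two plane equations with x = 3 gives (3, 8, 0).
Taking (3, 8, 0) on L with direction v = (-11, 33, 0): w = S − (3, 8, 0) = (-6, 0, -10), and w × v = (330, 110, -198).
Distance = |w × v| / |v| = √160204 / √1210 ≈ 11.51.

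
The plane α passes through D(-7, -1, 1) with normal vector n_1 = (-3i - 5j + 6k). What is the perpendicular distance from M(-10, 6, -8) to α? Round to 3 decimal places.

9.562

α: n_1·r = n_1·D gives -3x - 5y + 6z = 32.
n·M − d = (-3)·(-10) + (-5)·(6) + (6)·(-8) − 32 = -80; |n| = √70.
Distance = |-80| / √70 = 80/√70 ≈ 9.562.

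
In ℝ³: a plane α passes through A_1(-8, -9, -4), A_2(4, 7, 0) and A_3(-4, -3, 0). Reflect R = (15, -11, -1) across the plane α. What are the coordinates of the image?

(-15, 13, -7)

A_1A_2 = (12, 16, 4), A_1A_3 = (4, 6, 4); a normal to α is A_1A_2 × A_1A_3 = (40, -32, 8).
Using A_1: α has equation 40x - 32y + 8z = -64.
λ = (n·R − d)/|n|² = (944 − (-64))/2688 = 3/8.
Reflection = R − 2λn = (15, -11, -1) − (3/4)·(40, -32, 8) = (-15, 13, -7).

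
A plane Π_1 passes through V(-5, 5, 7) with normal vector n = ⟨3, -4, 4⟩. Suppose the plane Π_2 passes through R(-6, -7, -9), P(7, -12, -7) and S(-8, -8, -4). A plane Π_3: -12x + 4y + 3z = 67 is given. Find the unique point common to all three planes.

Π_1: n·r = n·V gives 3x - 4y + 4z = -7.
RP = (13, -5, 2), RS = (-2, -1, 5); a normal to Π_2 is RP × RS = (-23, -69, -23).
Using R: Π_2 has equation -23x - 69y - 23z = 828.
Solving the 3×3 linear system 3x - 4y + 4z = -7, -23x - 69y - 23z = 828, -12x + 4y + 3z = 67 (e.g. by elimination or Cramer's rule, determinant = -5405) gives (-9, -8, -3).

(-9, -8, -3)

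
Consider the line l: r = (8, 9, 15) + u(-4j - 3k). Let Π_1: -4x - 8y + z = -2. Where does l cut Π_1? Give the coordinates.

(8, -3, 6)

Substitute r = (8, 9, 15) + t(0, -4, -3) into the plane: -89 + 29t = -2, so t = 3.
Intersection: (8, 9, 15) + 3·(0, -4, -3) = (8, -3, 6).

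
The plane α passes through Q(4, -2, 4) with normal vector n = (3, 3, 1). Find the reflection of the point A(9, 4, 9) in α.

(-3, -8, 5)

α: n·r = n·Q gives 3x + 3y + z = 10.
λ = (n·A − d)/|n|² = (48 − 10)/19 = 2.
Reflection = A − 2λn = (9, 4, 9) − 4·(3, 3, 1) = (-3, -8, 5).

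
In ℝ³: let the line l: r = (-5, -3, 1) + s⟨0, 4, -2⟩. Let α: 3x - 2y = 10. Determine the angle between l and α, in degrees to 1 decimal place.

sin θ = |n·v| / (|n||v|) = |-8| / (√13 · √20) = 0.49614.
θ ≈ 29.7°.

29.7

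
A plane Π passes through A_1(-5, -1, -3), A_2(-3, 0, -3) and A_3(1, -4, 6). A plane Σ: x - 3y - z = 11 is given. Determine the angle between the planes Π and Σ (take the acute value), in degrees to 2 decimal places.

A_1A_2 = (2, 1, 0), A_1A_3 = (6, -3, 9); a normal to Π is A_1A_2 × A_1A_3 = (9, -18, -12).
Using A_1: Π has equation 9x - 18y - 12z = 9.
cos θ = |n₁·n₂| / (|n₁||n₂|) = |75| / (√549 · √11).
θ = arccos(0.96511) ≈ 15.18°.

15.18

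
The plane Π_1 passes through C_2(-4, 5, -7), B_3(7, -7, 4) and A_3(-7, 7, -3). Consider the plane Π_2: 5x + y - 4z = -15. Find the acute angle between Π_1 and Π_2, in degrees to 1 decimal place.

C_2B_3 = (11, -12, 11), C_2A_3 = (-3, 2, 4); a normal to Π_1 is C_2B_3 × C_2A_3 = (-70, -77, -14).
Using C_2: Π_1 has equation -70x - 77y - 14z = -7.
cos θ = |n₁·n₂| / (|n₁||n₂|) = |-371| / (√11025 · √42).
θ = arccos(0.54521) ≈ 57.0°.

57.0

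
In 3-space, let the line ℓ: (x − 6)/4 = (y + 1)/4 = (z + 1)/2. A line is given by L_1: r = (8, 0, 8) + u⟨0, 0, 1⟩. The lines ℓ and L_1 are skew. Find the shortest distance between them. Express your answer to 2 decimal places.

0.71

ℓ has direction (4, 4, 2) through (6, -1, -1).
Common perpendicular direction n = (4, 4, 2) × (0, 0, 1) = (4, -4, 0).
With w = (8, 0, 8) − (6, -1, -1) = (2, 1, 9), w · n = 4.
Distance = |w · n| / |n| = |4| / √32 ≈ 0.71.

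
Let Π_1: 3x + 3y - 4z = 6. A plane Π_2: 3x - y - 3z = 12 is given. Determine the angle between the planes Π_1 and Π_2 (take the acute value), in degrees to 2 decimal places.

44.91

cos θ = |n₁·n₂| / (|n₁||n₂|) = |18| / (√34 · √19).
θ = arccos(0.70820) ≈ 44.91°.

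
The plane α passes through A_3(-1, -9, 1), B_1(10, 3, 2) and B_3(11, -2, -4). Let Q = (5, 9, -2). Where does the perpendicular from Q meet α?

A_3B_1 = (11, 12, 1), A_3B_3 = (12, 7, -5); a normal to α is A_3B_1 × A_3B_3 = (-67, 67, -67).
Using A_3: α has equation -67x + 67y - 67z = -603.
Foot = Q − λn with λ = (n·Q − d)/|n|² = (402 − (-603))/13467 = 5/67.
Foot = (5, 9, -2) − (5/67)·(-67, 67, -67) = (10, 4, 3).

(10, 4, 3)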